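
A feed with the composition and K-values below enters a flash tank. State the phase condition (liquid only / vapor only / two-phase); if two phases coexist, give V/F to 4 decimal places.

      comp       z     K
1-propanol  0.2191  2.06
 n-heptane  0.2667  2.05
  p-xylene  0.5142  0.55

ΣzᵢKᵢ = 1.2809; Σzᵢ/Kᵢ = 1.1714.
Both exceed 1, so a two-phase solution exists.
Rachford–Rice: g(ψ) = Σ zᵢ(Kᵢ−1)/(1+ψ(Kᵢ−1)) = 0.
Iterate (Newton) starting at ψ = 0.5:
  ψ = 0.5000: g = 0.03686, g' = -0.4050 → ψ = 0.5910
  ψ = 0.5910: g = 0.00037, g' = -0.3983 → ψ = 0.5919
Converged at ψ = 0.5919.

two-phase, V/F = 0.5919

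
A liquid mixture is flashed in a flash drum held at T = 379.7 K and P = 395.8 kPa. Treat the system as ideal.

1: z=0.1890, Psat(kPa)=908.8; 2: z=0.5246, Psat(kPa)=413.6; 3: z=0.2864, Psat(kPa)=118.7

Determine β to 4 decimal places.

β = 0.1613

Raoult's law: Kᵢ = Pᵢˢᵃᵗ/P = Pᵢˢᵃᵗ/395.8.
  K_1 = 908.8/395.8 = 2.296109, K_2 = 413.6/395.8 = 1.044972, K_3 = 118.7/395.8 = 0.299899
Material balance + equilibrium reduce to Σ zᵢ(Kᵢ−1)/(1+β(Kᵢ−1)) = 0.
Check two-phase: ΣzᵢKᵢ = 1.0680 > 1 and Σzᵢ/Kᵢ = 1.5393 > 1, so g(0) = 0.0680 > 0 and g(1) = -0.5393 < 0.
Iterate (Newton) starting at β = 0.5:
  β = 0.5000: g = -0.13679, g' = -0.4502 → β = 0.1962
  β = 0.1962: g = -0.01374, g' = -0.3915 → β = 0.1611
  β = 0.1611: g = 0.00008, g' = -0.3967 → β = 0.1613
Converged at β = 0.1613.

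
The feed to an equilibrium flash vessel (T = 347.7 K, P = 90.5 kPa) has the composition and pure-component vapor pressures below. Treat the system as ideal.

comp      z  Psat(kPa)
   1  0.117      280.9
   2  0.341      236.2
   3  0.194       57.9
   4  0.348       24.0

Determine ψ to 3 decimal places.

ψ = 0.427

Raoult's law: Kᵢ = Pᵢˢᵃᵗ/P = Pᵢˢᵃᵗ/90.5.
  K_1 = 280.9/90.5 = 3.10387, K_2 = 236.2/90.5 = 2.60994, K_3 = 57.9/90.5 = 0.63978, K_4 = 24.0/90.5 = 0.26519
Newton–Raphson from ψ = 0.4:
  ψ = 0.400: g = 0.0238, g' = -0.891 → ψ = 0.427
Converged at ψ = 0.427.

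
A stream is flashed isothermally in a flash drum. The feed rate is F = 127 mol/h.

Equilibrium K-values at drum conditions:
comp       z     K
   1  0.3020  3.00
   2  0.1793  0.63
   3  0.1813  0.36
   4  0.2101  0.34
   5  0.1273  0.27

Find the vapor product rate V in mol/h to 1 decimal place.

Iterate (Newton) starting at β = 0.57:
  β = 0.5700: g = -0.36594, g' = -0.9214 → β = 0.1728
  β = 0.1728: g = -0.01537, g' = -0.9944 → β = 0.1574
  β = 0.1574: g = 0.00019, g' = -1.0189 → β = 0.1576
Converged at β = 0.1576.
Then V = β·F = 0.1576·127 = 20.0 mol/h and L = F − V = 107.0 mol/h.

V = 20.0 mol/h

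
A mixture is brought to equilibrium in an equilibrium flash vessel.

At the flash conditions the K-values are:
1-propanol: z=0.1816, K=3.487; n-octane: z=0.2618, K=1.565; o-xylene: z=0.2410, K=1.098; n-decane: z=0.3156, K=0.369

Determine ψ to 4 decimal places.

ψ = 0.5883

Let ψ = V/F and solve Σ zᵢ(Kᵢ−1)/(1+ψ(Kᵢ−1)) = 0.
Feasibility: ΣzᵢKᵢ = 1.4240, Σzᵢ/Kᵢ = 1.2941 — both > 1, two phases present.
Newton–Raphson from ψ = 0.61:
  ψ = 0.6100: g = -0.01204, g' = -0.5577 → ψ = 0.5884
  ψ = 0.5884: g = -0.00006, g' = -0.5521 → ψ = 0.5883
Converged at ψ = 0.5883.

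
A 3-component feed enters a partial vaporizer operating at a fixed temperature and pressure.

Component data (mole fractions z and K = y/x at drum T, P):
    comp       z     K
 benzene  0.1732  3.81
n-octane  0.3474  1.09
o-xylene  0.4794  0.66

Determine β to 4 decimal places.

β = 0.6221

Let β = V/F and solve Σ zᵢ(Kᵢ−1)/(1+β(Kᵢ−1)) = 0.
Feasibility: ΣzᵢKᵢ = 1.3550, Σzᵢ/Kᵢ = 1.0905 — both > 1, two phases present.
Iterate (Newton) starting at β = 0.5:
  β = 0.5000: g = 0.03591, g' = -0.3195 → β = 0.6124
  β = 0.6124: g = 0.00265, g' = -0.2757 → β = 0.6220
  β = 0.6220: g = 0.00001, g' = -0.2728 → β = 0.6221
Converged at β = 0.6221.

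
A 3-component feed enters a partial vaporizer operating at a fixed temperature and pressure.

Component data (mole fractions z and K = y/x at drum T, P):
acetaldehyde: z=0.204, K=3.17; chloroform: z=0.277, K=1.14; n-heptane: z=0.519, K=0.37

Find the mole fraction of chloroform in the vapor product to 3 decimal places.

y_chloroform = 0.309

Newton–Raphson from ψ = 0.5:
  ψ = 0.500: g = -0.2288, g' = -0.665 → ψ = 0.156
  ψ = 0.156: g = 0.0062, g' = -0.795 → ψ = 0.164
Converged at ψ = 0.164.
Compositions from xᵢ = zᵢ/(1+ψ(Kᵢ−1)), yᵢ = Kᵢxᵢ:
  acetaldehyde: x = 0.151, y = 0.477
  chloroform: x = 0.271, y = 0.309
  n-heptane: x = 0.579, y = 0.214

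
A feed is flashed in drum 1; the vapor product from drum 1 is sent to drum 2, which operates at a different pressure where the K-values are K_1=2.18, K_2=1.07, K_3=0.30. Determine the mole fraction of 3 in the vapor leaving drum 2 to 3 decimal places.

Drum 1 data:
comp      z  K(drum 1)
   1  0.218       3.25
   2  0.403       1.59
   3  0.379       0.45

Drum 1:
Let ψ₁ = V/F and solve Σ zᵢ(Kᵢ−1)/(1+ψ₁(Kᵢ−1)) = 0.
Check two-phase: ΣzᵢKᵢ = 1.520 > 1 and Σzᵢ/Kᵢ = 1.163 > 1, so g(0) = 0.520 > 0 and g(1) = -0.163 < 0.
Newton–Raphson from ψ₁ = 0.32:
  ψ₁ = 0.320: g = 0.2322, g' = -0.641 → ψ₁ = 0.682
  ψ₁ = 0.682: g = 0.0294, g' = -0.537 → ψ₁ = 0.737
  ψ₁ = 0.737: g = -0.0003, g' = -0.549 → ψ₁ = 0.736
Converged at ψ₁ = 0.736.
Drum-1 compositions:
  1: x = 0.082, y = 0.267
  2: x = 0.281, y = 0.447
  3: x = 0.637, y = 0.287
Drum-2 feed = drum-1 vapor: z₂ = (0.2667, 0.4467, 0.2867).
Drum 2:
Material balance + equilibrium reduce to Σ zᵢ(Kᵢ−1)/(1+ψ₂(Kᵢ−1)) = 0.
Check two-phase: ΣzᵢKᵢ = 1.145 > 1 and Σzᵢ/Kᵢ = 1.495 > 1, so g(0) = 0.145 > 0 and g(1) = -0.495 < 0.
Iterate (Newton) starting at ψ₂ = 0.49:
  ψ₂ = 0.490: g = -0.0758, g' = -0.477 → ψ₂ = 0.331
  ψ₂ = 0.331: g = -0.0043, g' = -0.432 → ψ₂ = 0.321
Converged at ψ₂ = 0.321.
  1: x = 0.193, y = 0.422
  2: x = 0.437, y = 0.467
  3: x = 0.370, y = 0.111

y_3 (drum 2) = 0.111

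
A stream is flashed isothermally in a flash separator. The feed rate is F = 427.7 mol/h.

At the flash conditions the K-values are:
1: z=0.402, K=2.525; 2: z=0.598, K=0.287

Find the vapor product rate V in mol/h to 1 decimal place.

V = 73.4 mol/h

Rachford–Rice: g(V/F) = Σ zᵢ(Kᵢ−1)/(1+V/F(Kᵢ−1)) = 0.
g(0) = ΣzᵢKᵢ − 1 = 0.187 and g(1) = 1 − Σzᵢ/Kᵢ = -1.243, so a root lies in (0, 1).
Binary case is linear: z₁(K₁−1)(1+V/F(K₂−1)) + z₂(K₂−1)(1+V/F(K₁−1)) = 0
⇒ V/F = [z₁(K₁−1)+z₂(K₂−1)] / [−(K₁−1)(K₂−1)] = 0.1867/1.0873 = 0.172
Then V = V/F·F = 0.1717·427.7 = 73.4 mol/h and L = F − V = 354.3 mol/h.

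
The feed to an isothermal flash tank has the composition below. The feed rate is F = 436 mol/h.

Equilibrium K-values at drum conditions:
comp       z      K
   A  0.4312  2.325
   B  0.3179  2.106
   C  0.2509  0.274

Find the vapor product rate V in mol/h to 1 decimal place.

Iterate (Newton) starting at ψ = 0.5:
  ψ = 0.5000: g = 0.28411, g' = -0.7610 → ψ = 0.8733
  ψ = 0.8733: g = -0.05401, g' = -1.2507 → ψ = 0.8301
  ψ = 0.8301: g = -0.00307, g' = -1.1150 → ψ = 0.8274
Converged at ψ = 0.8274.
Then V = ψ·F = 0.8274·436 = 360.7 mol/h and L = F − V = 75.3 mol/h.

V = 360.7 mol/h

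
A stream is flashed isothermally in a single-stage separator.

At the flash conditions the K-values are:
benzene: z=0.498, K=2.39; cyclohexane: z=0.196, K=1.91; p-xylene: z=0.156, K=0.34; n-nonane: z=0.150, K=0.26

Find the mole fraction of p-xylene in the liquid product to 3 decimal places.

Let β = V/F and solve Σ zᵢ(Kᵢ−1)/(1+β(Kᵢ−1)) = 0.
Check two-phase: ΣzᵢKᵢ = 1.657 > 1 and Σzᵢ/Kᵢ = 1.347 > 1, so g(0) = 0.657 > 0 and g(1) = -0.347 < 0.
Newton–Raphson from β = 0.5:
  β = 0.500: g = 0.2011, g' = -0.770 → β = 0.761
  β = 0.761: g = -0.0194, g' = -0.989 → β = 0.742
  β = 0.742: g = -0.0003, g' = -0.955 → β = 0.741
Converged at β = 0.741.
Compositions from xᵢ = zᵢ/(1+β(Kᵢ−1)), yᵢ = Kᵢxᵢ:
  benzene: x = 0.245, y = 0.586
  cyclohexane: x = 0.117, y = 0.224
  p-xylene: x = 0.305, y = 0.104
  n-nonane: x = 0.332, y = 0.086

x_p-xylene = 0.305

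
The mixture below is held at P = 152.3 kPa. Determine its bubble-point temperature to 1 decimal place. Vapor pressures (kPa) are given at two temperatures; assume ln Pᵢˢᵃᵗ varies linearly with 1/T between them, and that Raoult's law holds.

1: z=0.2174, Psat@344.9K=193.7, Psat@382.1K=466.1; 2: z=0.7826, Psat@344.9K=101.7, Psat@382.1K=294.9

T = 352.6 K

Bubble-point temperature: ΣzᵢPᵢˢᵃᵗ(T) = P. Interpolate ln Pᵢˢᵃᵗ = aᵢ + bᵢ/T.
  T = 344.9 K: ΣzᵢPᵢˢᵃᵗ = 121.70 kPa
  T = 382.1 K: ΣzᵢPᵢˢᵃᵗ = 332.12 kPa
  T = 363.5 K: ΣzᵢPᵢˢᵃᵗ = 206.08 kPa
  T = 354.2 K: ΣzᵢPᵢˢᵃᵗ = 159.42 kPa
  T = 349.5 K: ΣzᵢPᵢˢᵃᵗ = 139.33 kPa
  T = 351.9 K: ΣzᵢPᵢˢᵃᵗ = 149.32 kPa
Interpolating between 351.9 K and 354.2 K gives T ≈ 352.6 K.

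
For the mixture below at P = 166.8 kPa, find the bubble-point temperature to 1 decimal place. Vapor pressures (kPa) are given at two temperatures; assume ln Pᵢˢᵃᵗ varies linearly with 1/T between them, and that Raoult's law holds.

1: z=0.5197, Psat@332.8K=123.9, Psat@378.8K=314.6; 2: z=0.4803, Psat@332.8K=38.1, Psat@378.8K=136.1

Bubble-point temperature: ΣzᵢPᵢˢᵃᵗ(T) = P. Interpolate ln Pᵢˢᵃᵗ = aᵢ + bᵢ/T.
  T = 332.8 K: ΣzᵢPᵢˢᵃᵗ = 82.69 kPa
  T = 378.8 K: ΣzᵢPᵢˢᵃᵗ = 228.87 kPa
  T = 355.8 K: ΣzᵢPᵢˢᵃᵗ = 141.78 kPa
  T = 367.3 K: ΣzᵢPᵢˢᵃᵗ = 181.38 kPa
  T = 361.6 K: ΣzᵢPᵢˢᵃᵗ = 160.82 kPa
  T = 364.5 K: ΣzᵢPᵢˢᵃᵗ = 171.04 kPa
Interpolating between 361.6 K and 364.5 K gives T ≈ 363.3 K.

T = 363.3 K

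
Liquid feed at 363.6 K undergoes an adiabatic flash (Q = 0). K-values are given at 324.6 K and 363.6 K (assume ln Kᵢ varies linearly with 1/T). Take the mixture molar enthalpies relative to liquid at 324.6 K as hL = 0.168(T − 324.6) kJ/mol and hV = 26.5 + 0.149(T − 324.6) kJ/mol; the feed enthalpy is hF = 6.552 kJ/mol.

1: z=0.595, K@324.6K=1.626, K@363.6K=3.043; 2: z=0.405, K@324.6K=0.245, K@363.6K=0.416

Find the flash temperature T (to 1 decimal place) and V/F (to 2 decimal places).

Adiabatic flash: solve Rachford–Rice at each trial T, then check hF = ψ·hV(T) + (1−ψ)·hL(T).
  T = 324.6 K: K = (1.626, 0.245), RR gives ψ = 0.141, H_out = 3.740 kJ/mol
  T = 363.6 K: K = (3.043, 0.416), RR gives ψ = 0.821, H_out = 27.690 kJ/mol
  T = 344.1 K: K = (2.264, 0.324), RR gives ψ = 0.560, H_out = 17.907 kJ/mol
  T = 334.4 K: K = (1.930, 0.283), RR gives ψ = 0.394, H_out = 12.024 kJ/mol
  T = 329.5 K: K = (1.774, 0.264), RR gives ψ = 0.285, H_out = 8.337 kJ/mol
  T = 327.1 K: K = (1.700, 0.254), RR gives ψ = 0.220, H_out = 6.231 kJ/mol
  T = 328.3 K: K = (1.737, 0.259), RR gives ψ = 0.253, H_out = 7.314 kJ/mol
  T = 327.7 K: K = (1.718, 0.257), RR gives ψ = 0.237, H_out = 6.781 kJ/mol
  T = 327.4 K: K = (1.709, 0.256), RR gives ψ = 0.228, H_out = 6.508 kJ/mol
Linear interpolation between T = 327.4 (H_out = 6.508) and T = 327.7 (H_out = 6.781) on hF = 6.552 gives T ≈ 327.4 K, at which ψ = 0.23.

T = 327.4 K, V/F = 0.23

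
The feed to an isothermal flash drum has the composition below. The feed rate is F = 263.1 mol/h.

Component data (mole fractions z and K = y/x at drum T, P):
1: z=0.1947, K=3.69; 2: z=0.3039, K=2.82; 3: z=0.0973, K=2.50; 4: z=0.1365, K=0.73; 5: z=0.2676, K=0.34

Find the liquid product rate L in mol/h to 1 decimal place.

L = 42.1 mol/h

Rachford–Rice: g(V/F) = Σ zᵢ(Kᵢ−1)/(1+V/F(Kᵢ−1)) = 0.
Feasibility: ΣzᵢKᵢ = 2.0093, Σzᵢ/Kᵢ = 1.1735 — both > 1, two phases present.
Newton iteration, V/F⁰ = 0.5:
  V/F = 0.5000: g = 0.29011, g' = -0.8766 → V/F = 0.8310
  V/F = 0.8310: g = 0.00838, g' = -0.9256 → V/F = 0.8400
Converged at V/F = 0.8400.
Then V = V/F·F = 0.8400·263.1 = 221.0 mol/h and L = F − V = 42.1 mol/h.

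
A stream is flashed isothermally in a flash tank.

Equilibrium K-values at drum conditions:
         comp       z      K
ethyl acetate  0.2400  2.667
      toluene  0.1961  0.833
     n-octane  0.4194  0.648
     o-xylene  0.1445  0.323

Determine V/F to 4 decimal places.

Rachford–Rice: g(V/F) = Σ zᵢ(Kᵢ−1)/(1+V/F(Kᵢ−1)) = 0.
Check two-phase: ΣzᵢKᵢ = 1.1219 > 1 and Σzᵢ/Kᵢ = 1.4200 > 1, so g(0) = 0.1219 > 0 and g(1) = -0.4200 < 0.
Newton iteration, V/F⁰ = 0.69:
  V/F = 0.6900: g = -0.22952, g' = -0.4751 → V/F = 0.2069
  V/F = 0.2069: g = -0.00944, g' = -0.5246 → V/F = 0.1889
  V/F = 0.1889: g = 0.00012, g' = -0.5383 → V/F = 0.1892
Converged at V/F = 0.1892.

V/F = 0.1892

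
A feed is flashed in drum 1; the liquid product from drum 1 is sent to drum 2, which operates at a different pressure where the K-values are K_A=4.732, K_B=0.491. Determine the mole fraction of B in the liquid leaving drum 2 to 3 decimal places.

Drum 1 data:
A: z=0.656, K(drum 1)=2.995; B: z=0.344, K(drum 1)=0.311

x_B (drum 2) = 0.880

Drum 1:
Iterate (Newton) starting at ψ₁ = 0.5:
  ψ₁ = 0.500: g = 0.2936, g' = -1.034 → ψ₁ = 0.784
  ψ₁ = 0.784: g = -0.0048, g' = -1.169 → ψ₁ = 0.780
Converged at ψ₁ = 0.780.
Drum-1 compositions:
  A: x = 0.257, y = 0.769
  B: x = 0.743, y = 0.231
Drum-2 feed = drum-1 liquid: z₂ = (0.2567, 0.7433).
Drum 2:
Rachford–Rice: g(ψ₂) = Σ zᵢ(Kᵢ−1)/(1+ψ₂(Kᵢ−1)) = 0.
Feasibility: ΣzᵢKᵢ = 1.580, Σzᵢ/Kᵢ = 1.568 — both > 1, two phases present.
Binary case is linear: z₁(K₁−1)(1+ψ₂(K₂−1)) + z₂(K₂−1)(1+ψ₂(K₁−1)) = 0
⇒ ψ₂ = [z₁(K₁−1)+z₂(K₂−1)] / [−(K₁−1)(K₂−1)] = 0.5797/1.8996 = 0.305
  A: x = 0.120, y = 0.568
  B: x = 0.880, y = 0.432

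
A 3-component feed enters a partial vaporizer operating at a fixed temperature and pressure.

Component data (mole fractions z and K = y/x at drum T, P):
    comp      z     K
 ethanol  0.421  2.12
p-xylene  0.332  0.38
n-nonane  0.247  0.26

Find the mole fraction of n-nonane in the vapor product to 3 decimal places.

y_n-nonane = 0.070

Let β = V/F and solve Σ zᵢ(Kᵢ−1)/(1+β(Kᵢ−1)) = 0.
Feasibility: ΣzᵢKᵢ = 1.083, Σzᵢ/Kᵢ = 2.022 — both > 1, two phases present.
Iterate (Newton) starting at β = 0.5:
  β = 0.500: g = -0.2862, g' = -0.826 → β = 0.153
  β = 0.153: g = -0.0313, g' = -0.713 → β = 0.110
Converged at β = 0.110.
Compositions from xᵢ = zᵢ/(1+β(Kᵢ−1)), yᵢ = Kᵢxᵢ:
  ethanol: x = 0.375, y = 0.795
  p-xylene: x = 0.356, y = 0.135
  n-nonane: x = 0.269, y = 0.070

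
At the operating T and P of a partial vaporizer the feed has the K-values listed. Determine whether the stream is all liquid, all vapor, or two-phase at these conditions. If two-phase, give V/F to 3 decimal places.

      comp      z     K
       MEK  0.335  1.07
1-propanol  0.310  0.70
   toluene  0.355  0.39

ΣzᵢKᵢ = 0.714; Σzᵢ/Kᵢ = 1.666.
Since ΣzᵢKᵢ < 1 the mixture is below its bubble point — single liquid phase.

all liquid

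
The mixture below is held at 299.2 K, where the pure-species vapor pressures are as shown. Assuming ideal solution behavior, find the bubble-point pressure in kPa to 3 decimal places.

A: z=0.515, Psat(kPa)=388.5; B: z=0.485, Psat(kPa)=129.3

At the bubble point ψ → 0, so ΣzᵢKᵢ = 1 with Kᵢ = Pᵢˢᵃᵗ/P ⇒ P = ΣzᵢPᵢˢᵃᵗ.
P = 0.515·388.5 + 0.485·129.3 = 262.788 kPa

Pbub = 262.788 kPa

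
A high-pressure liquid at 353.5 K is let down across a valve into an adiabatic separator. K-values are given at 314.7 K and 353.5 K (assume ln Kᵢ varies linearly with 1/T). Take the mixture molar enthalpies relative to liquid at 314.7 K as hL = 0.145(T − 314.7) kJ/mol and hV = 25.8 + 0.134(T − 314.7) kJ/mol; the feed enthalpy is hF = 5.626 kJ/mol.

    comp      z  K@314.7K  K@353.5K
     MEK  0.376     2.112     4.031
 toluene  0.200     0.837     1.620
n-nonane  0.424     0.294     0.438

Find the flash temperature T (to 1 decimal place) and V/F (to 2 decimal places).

Adiabatic flash: solve Rachford–Rice at each trial T, then check hF = ψ·hV(T) + (1−ψ)·hL(T).
  T = 314.7 K: K = (2.112, 0.837, 0.294), RR gives ψ = 0.134, H_out = 3.455 kJ/mol
  T = 353.5 K: K = (4.031, 1.620, 0.438), RR gives ψ = 0.777, H_out = 25.353 kJ/mol
  T = 334.1 K: K = (2.973, 1.187, 0.363), RR gives ψ = 0.515, H_out = 15.995 kJ/mol
  T = 324.4 K: K = (2.519, 1.002, 0.328), RR gives ψ = 0.351, H_out = 10.417 kJ/mol
  T = 319.5 K: K = (2.307, 0.916, 0.310), RR gives ψ = 0.250, H_out = 7.137 kJ/mol
  T = 317.1 K: K = (2.208, 0.876, 0.302), RR gives ψ = 0.195, H_out = 5.365 kJ/mol
  T = 318.3 K: K = (2.257, 0.896, 0.306), RR gives ψ = 0.223, H_out = 6.267 kJ/mol
Linear interpolation between T = 317.1 (H_out = 5.365) and T = 318.3 (H_out = 6.267) on hF = 5.626 gives T ≈ 317.4 K, at which ψ = 0.20.

T = 317.4 K, V/F = 0.20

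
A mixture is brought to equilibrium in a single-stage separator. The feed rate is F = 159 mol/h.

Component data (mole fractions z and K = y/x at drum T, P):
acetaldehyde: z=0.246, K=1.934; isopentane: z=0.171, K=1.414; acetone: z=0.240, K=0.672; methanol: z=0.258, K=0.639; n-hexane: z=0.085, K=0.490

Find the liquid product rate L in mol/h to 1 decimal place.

Newton iteration, β⁰ = 0.5:
  β = 0.500: g = -0.0507, g' = -0.247 → β = 0.294
  β = 0.294: g = 0.0010, g' = -0.260 → β = 0.298
Converged at β = 0.298.
Then V = β·F = 0.2981·159 = 47.4 mol/h and L = F − V = 111.6 mol/h.

L = 111.6 mol/h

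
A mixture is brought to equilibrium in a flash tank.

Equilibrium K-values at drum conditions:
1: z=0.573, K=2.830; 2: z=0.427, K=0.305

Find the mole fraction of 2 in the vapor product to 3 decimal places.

y_2 = 0.221

Material balance + equilibrium reduce to Σ zᵢ(Kᵢ−1)/(1+ψ(Kᵢ−1)) = 0.
Feasibility: ΣzᵢKᵢ = 1.752, Σzᵢ/Kᵢ = 1.602 — both > 1, two phases present.
Iterate (Newton) starting at ψ = 0.62:
  ψ = 0.620: g = -0.0302, g' = -1.058 → ψ = 0.591
Converged at ψ = 0.591.
Compositions from xᵢ = zᵢ/(1+ψ(Kᵢ−1)), yᵢ = Kᵢxᵢ:
  1: x = 0.275, y = 0.779
  2: x = 0.725, y = 0.221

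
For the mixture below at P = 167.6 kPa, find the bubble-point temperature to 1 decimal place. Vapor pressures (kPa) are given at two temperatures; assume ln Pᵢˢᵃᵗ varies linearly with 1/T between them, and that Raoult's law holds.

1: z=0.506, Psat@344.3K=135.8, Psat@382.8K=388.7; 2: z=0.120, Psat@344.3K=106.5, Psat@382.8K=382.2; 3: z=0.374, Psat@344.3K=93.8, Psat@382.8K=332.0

Bubble-point temperature: ΣzᵢPᵢˢᵃᵗ(T) = P. Interpolate ln Pᵢˢᵃᵗ = aᵢ + bᵢ/T.
  T = 344.3 K: ΣzᵢPᵢˢᵃᵗ = 116.58 kPa
  T = 382.8 K: ΣzᵢPᵢˢᵃᵗ = 366.71 kPa
  T = 363.6 K: ΣzᵢPᵢˢᵃᵗ = 213.14 kPa
  T = 354.0 K: ΣzᵢPᵢˢᵃᵗ = 159.12 kPa
  T = 358.8 K: ΣzᵢPᵢˢᵃᵗ = 184.50 kPa
  T = 356.4 K: ΣzᵢPᵢˢᵃᵗ = 171.42 kPa
Interpolating between 354.0 K and 356.4 K gives T ≈ 355.7 K.

T = 355.7 K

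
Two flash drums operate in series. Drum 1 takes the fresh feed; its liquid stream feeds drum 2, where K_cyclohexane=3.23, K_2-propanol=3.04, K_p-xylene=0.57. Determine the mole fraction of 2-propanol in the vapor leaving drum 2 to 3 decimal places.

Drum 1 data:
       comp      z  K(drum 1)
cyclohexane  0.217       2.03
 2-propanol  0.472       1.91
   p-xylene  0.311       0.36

y_2-propanol (drum 2) = 0.366

Drum 1:
Iterate (Newton) starting at ψ₁ = 0.5:
  ψ₁ = 0.500: g = 0.1500, g' = -0.560 → ψ₁ = 0.768
  ψ₁ = 0.768: g = -0.0136, g' = -0.700 → ψ₁ = 0.748
Converged at ψ₁ = 0.748.
Drum-1 compositions:
  cyclohexane: x = 0.123, y = 0.249
  2-propanol: x = 0.281, y = 0.536
  p-xylene: x = 0.597, y = 0.215
Drum-2 feed = drum-1 liquid: z₂ = (0.1226, 0.2808, 0.5966).
Drum 2:
Let ψ₂ = V/F and solve Σ zᵢ(Kᵢ−1)/(1+ψ₂(Kᵢ−1)) = 0.
Check two-phase: ΣzᵢKᵢ = 1.590 > 1 and Σzᵢ/Kᵢ = 1.177 > 1, so g(0) = 0.590 > 0 and g(1) = -0.177 < 0.
Newton–Raphson from ψ₂ = 0.33:
  ψ₂ = 0.330: g = 0.2009, g' = -0.770 → ψ₂ = 0.591
  ψ₂ = 0.591: g = 0.0337, g' = -0.552 → ψ₂ = 0.652
  ψ₂ = 0.652: g = 0.0007, g' = -0.529 → ψ₂ = 0.653
Converged at ψ₂ = 0.653.
  cyclohexane: x = 0.050, y = 0.161
  2-propanol: x = 0.120, y = 0.366
  p-xylene: x = 0.830, y = 0.473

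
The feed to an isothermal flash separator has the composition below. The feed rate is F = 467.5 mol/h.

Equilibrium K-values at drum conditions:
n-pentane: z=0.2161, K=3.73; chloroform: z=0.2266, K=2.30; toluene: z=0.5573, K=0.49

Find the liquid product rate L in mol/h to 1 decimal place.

L = 201.5 mol/h

Rachford–Rice: g(ψ) = Σ zᵢ(Kᵢ−1)/(1+ψ(Kᵢ−1)) = 0.
Feasibility: ΣzᵢKᵢ = 1.6003, Σzᵢ/Kᵢ = 1.2938 — both > 1, two phases present.
Newton iteration, ψ⁰ = 0.57:
  ψ = 0.5700: g = -0.00071, g' = -0.6610 → ψ = 0.5689
Converged at ψ = 0.5689.
Then V = ψ·F = 0.5689·467.5 = 266.0 mol/h and L = F − V = 201.5 mol/h.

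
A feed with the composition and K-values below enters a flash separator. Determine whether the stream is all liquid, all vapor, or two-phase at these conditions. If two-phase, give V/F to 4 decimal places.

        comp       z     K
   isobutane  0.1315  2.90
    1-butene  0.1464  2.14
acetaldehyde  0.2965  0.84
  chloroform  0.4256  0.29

two-phase, V/F = 0.0818

ΣzᵢKᵢ = 1.0671; Σzᵢ/Kᵢ = 1.9343.
Both exceed 1, so a two-phase solution exists.
Let ψ = V/F and solve Σ zᵢ(Kᵢ−1)/(1+ψ(Kᵢ−1)) = 0.
Newton iteration, ψ⁰ = 0.5:
  ψ = 0.5000: g = -0.28562, g' = -0.7267 → ψ = 0.1070
  ψ = 0.1070: g = -0.01887, g' = -0.7382 → ψ = 0.0814
  ψ = 0.0814: g = 0.00033, g' = -0.7648 → ψ = 0.0818
Converged at ψ = 0.0818.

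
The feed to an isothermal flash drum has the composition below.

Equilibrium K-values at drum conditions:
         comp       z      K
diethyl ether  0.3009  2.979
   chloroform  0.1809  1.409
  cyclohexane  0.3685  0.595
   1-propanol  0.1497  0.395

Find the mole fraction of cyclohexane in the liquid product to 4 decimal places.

Material balance + equilibrium reduce to Σ zᵢ(Kᵢ−1)/(1+V/F(Kᵢ−1)) = 0.
g(0) = ΣzᵢKᵢ − 1 = 0.4297 and g(1) = 1 − Σzᵢ/Kᵢ = -0.2277, so a root lies in (0, 1).
Newton–Raphson from V/F = 0.49:
  V/F = 0.4900: g = 0.04903, g' = -0.5295 → V/F = 0.5826
  V/F = 0.5826: g = 0.00114, g' = -0.5082 → V/F = 0.5848
Converged at V/F = 0.5848.
Compositions from xᵢ = zᵢ/(1+V/F(Kᵢ−1)), yᵢ = Kᵢxᵢ:
  diethyl ether: x = 0.1395, y = 0.4155
  chloroform: x = 0.1460, y = 0.2057
  cyclohexane: x = 0.4829, y = 0.2873
  1-propanol: x = 0.2317, y = 0.0915

x_cyclohexane = 0.4829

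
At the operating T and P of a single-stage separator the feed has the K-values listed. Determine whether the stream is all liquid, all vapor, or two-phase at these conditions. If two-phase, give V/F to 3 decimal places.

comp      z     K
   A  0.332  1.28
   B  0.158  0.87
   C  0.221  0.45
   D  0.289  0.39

all liquid

ΣzᵢKᵢ = 0.775; Σzᵢ/Kᵢ = 1.673.
Since ΣzᵢKᵢ < 1 the mixture is below its bubble point — single liquid phase.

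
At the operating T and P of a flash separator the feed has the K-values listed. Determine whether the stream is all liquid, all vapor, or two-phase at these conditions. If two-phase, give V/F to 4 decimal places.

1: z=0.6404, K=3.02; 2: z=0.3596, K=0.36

two-phase, V/F = 0.8226

ΣzᵢKᵢ = 2.0635; Σzᵢ/Kᵢ = 1.2109.
Both exceed 1, so a two-phase solution exists.
Let ψ = V/F and solve Σ zᵢ(Kᵢ−1)/(1+ψ(Kᵢ−1)) = 0.
Binary case is linear: z₁(K₁−1)(1+ψ(K₂−1)) + z₂(K₂−1)(1+ψ(K₁−1)) = 0
⇒ ψ = [z₁(K₁−1)+z₂(K₂−1)] / [−(K₁−1)(K₂−1)] = 1.06346/1.29280 = 0.8226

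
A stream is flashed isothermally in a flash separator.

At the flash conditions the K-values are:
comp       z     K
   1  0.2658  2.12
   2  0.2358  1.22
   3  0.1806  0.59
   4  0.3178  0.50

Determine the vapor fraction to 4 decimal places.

Let ψ = V/F and solve Σ zᵢ(Kᵢ−1)/(1+ψ(Kᵢ−1)) = 0.
g(0) = ΣzᵢKᵢ − 1 = 0.1166 and g(1) = 1 − Σzᵢ/Kᵢ = -0.2604, so a root lies in (0, 1).
Iterate (Newton) starting at ψ = 0.5:
  ψ = 0.5000: g = -0.06744, g' = -0.3355 → ψ = 0.2990
  ψ = 0.2990: g = 0.00046, g' = -0.3464 → ψ = 0.3003
Converged at ψ = 0.3003.

ψ = 0.3003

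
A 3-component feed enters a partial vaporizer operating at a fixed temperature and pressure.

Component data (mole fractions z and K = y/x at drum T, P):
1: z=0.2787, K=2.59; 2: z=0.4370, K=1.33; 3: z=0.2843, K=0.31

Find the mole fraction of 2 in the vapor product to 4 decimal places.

Rachford–Rice: g(V/F) = Σ zᵢ(Kᵢ−1)/(1+V/F(Kᵢ−1)) = 0.
g(0) = ΣzᵢKᵢ − 1 = 0.3912 and g(1) = 1 − Σzᵢ/Kᵢ = -0.3533, so a root lies in (0, 1).
Newton–Raphson from V/F = 0.53:
  V/F = 0.5300: g = 0.05396, g' = -0.5784 → V/F = 0.6233
  V/F = 0.6233: g = -0.00202, g' = -0.6272 → V/F = 0.6201
Converged at V/F = 0.6201.
Compositions from xᵢ = zᵢ/(1+V/F(Kᵢ−1)), yᵢ = Kᵢxᵢ:
  1: x = 0.1403, y = 0.3635
  2: x = 0.3628, y = 0.4825
  3: x = 0.4969, y = 0.1540

y_2 = 0.4825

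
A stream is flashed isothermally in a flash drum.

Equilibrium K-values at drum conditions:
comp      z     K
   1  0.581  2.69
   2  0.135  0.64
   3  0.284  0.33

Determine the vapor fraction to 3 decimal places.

ψ = 0.731

Material balance + equilibrium reduce to Σ zᵢ(Kᵢ−1)/(1+ψ(Kᵢ−1)) = 0.
Feasibility: ΣzᵢKᵢ = 1.743, Σzᵢ/Kᵢ = 1.288 — both > 1, two phases present.
Newton iteration, ψ⁰ = 0.49:
  ψ = 0.490: g = 0.1948, g' = -0.805 → ψ = 0.732
  ψ = 0.732: g = -0.0005, g' = -0.855 → ψ = 0.731
Converged at ψ = 0.731.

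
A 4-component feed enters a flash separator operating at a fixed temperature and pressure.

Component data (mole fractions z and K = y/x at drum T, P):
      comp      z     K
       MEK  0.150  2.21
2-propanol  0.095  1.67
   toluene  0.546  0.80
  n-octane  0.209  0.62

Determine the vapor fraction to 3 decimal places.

Newton iteration, ψ⁰ = 0.57:
  ψ = 0.570: g = -0.0712, g' = -0.176 → ψ = 0.166
  ψ = 0.166: g = 0.0106, g' = -0.244 → ψ = 0.210
  ψ = 0.210: g = 0.0003, g' = -0.232 → ψ = 0.211
Converged at ψ = 0.211.

ψ = 0.211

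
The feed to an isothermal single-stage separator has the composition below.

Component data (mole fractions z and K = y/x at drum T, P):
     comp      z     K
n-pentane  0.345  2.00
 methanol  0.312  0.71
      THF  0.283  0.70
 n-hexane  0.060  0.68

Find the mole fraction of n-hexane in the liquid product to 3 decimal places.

Material balance + equilibrium reduce to Σ zᵢ(Kᵢ−1)/(1+V/F(Kᵢ−1)) = 0.
g(0) = ΣzᵢKᵢ − 1 = 0.150 and g(1) = 1 − Σzᵢ/Kᵢ = -0.104, so a root lies in (0, 1).
Newton iteration, V/F⁰ = 0.66:
  V/F = 0.660: g = -0.0343, g' = -0.215 → V/F = 0.500
  V/F = 0.500: g = 0.0013, g' = -0.233 → V/F = 0.506
Converged at V/F = 0.506.
Compositions from xᵢ = zᵢ/(1+V/F(Kᵢ−1)), yᵢ = Kᵢxᵢ:
  n-pentane: x = 0.229, y = 0.458
  methanol: x = 0.366, y = 0.260
  THF: x = 0.334, y = 0.234
  n-hexane: x = 0.072, y = 0.049

x_n-hexane = 0.072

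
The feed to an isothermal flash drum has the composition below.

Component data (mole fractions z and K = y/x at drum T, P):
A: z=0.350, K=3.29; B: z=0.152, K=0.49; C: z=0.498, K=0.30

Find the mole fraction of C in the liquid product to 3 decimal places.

x_C = 0.603

Newton–Raphson from β = 0.5:
  β = 0.500: g = -0.2667, g' = -1.048 → β = 0.245
  β = 0.245: g = 0.0036, g' = -1.160 → β = 0.249
Converged at β = 0.249.
Compositions from xᵢ = zᵢ/(1+β(Kᵢ−1)), yᵢ = Kᵢxᵢ:
  A: x = 0.223, y = 0.734
  B: x = 0.174, y = 0.085
  C: x = 0.603, y = 0.181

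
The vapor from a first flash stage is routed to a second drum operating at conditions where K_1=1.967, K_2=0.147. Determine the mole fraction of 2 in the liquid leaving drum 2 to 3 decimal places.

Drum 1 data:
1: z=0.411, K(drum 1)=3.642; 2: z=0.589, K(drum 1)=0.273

Drum 1:
Rachford–Rice: g(ψ₁) = Σ zᵢ(Kᵢ−1)/(1+ψ₁(Kᵢ−1)) = 0.
g(0) = ΣzᵢKᵢ − 1 = 0.658 and g(1) = 1 − Σzᵢ/Kᵢ = -1.270, so a root lies in (0, 1).
Newton iteration, ψ₁⁰ = 0.61:
  ψ₁ = 0.610: g = -0.3536, g' = -1.426 → ψ₁ = 0.362
  ψ₁ = 0.362: g = -0.0261, g' = -1.323 → ψ₁ = 0.342
Converged at ψ₁ = 0.342.
Drum-1 compositions:
  1: x = 0.216, y = 0.786
  2: x = 0.784, y = 0.214
Drum-2 feed = drum-1 vapor: z₂ = (0.7859, 0.2141).
Drum 2:
Let ψ₂ = V/F and solve Σ zᵢ(Kᵢ−1)/(1+ψ₂(Kᵢ−1)) = 0.
Check two-phase: ΣzᵢKᵢ = 1.577 > 1 and Σzᵢ/Kᵢ = 1.856 > 1, so g(0) = 0.577 > 0 and g(1) = -0.856 < 0.
Binary case is linear: z₁(K₁−1)(1+ψ₂(K₂−1)) + z₂(K₂−1)(1+ψ₂(K₁−1)) = 0
⇒ ψ₂ = [z₁(K₁−1)+z₂(K₂−1)] / [−(K₁−1)(K₂−1)] = 0.5774/0.8249 = 0.700
  1: x = 0.469, y = 0.922
  2: x = 0.531, y = 0.078

x_2 (drum 2) = 0.531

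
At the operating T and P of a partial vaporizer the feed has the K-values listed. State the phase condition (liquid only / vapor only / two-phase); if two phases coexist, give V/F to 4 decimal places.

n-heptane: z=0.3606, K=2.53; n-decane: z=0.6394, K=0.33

two-phase, V/F = 0.1203

ΣzᵢKᵢ = 1.1233; Σzᵢ/Kᵢ = 2.0801.
Both exceed 1, so a two-phase solution exists.
Material balance + equilibrium reduce to Σ zᵢ(Kᵢ−1)/(1+ψ(Kᵢ−1)) = 0.
Binary case is linear: z₁(K₁−1)(1+ψ(K₂−1)) + z₂(K₂−1)(1+ψ(K₁−1)) = 0
⇒ ψ = [z₁(K₁−1)+z₂(K₂−1)] / [−(K₁−1)(K₂−1)] = 0.12332/1.02510 = 0.1203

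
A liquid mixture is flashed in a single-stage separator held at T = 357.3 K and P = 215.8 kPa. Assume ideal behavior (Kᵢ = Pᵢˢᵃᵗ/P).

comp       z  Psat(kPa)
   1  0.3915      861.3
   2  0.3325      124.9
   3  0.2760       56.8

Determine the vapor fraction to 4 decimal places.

Raoult's law: Kᵢ = Pᵢˢᵃᵗ/P = Pᵢˢᵃᵗ/215.8.
  K_1 = 861.3/215.8 = 3.991196, K_2 = 124.9/215.8 = 0.578777, K_3 = 56.8/215.8 = 0.263207
Iterate (Newton) starting at ψ = 0.65:
  ψ = 0.6500: g = -0.18538, g' = -1.0677 → ψ = 0.4764
  ψ = 0.4764: g = -0.00564, g' = -1.0437 → ψ = 0.4710
Converged at ψ = 0.4710.

ψ = 0.4710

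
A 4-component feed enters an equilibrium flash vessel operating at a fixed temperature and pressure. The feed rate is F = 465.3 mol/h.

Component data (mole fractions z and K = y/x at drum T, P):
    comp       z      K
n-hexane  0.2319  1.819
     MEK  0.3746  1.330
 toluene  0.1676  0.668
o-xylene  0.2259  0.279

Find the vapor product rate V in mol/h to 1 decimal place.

V = 133.3 mol/h

Material balance + equilibrium reduce to Σ zᵢ(Kᵢ−1)/(1+β(Kᵢ−1)) = 0.
Check two-phase: ΣzᵢKᵢ = 1.0950 > 1 and Σzᵢ/Kᵢ = 1.4697 > 1, so g(0) = 0.0950 > 0 and g(1) = -0.4697 < 0.
Newton–Raphson from β = 0.5:
  β = 0.5000: g = -0.08055, g' = -0.4221 → β = 0.3091
  β = 0.3091: g = -0.00787, g' = -0.3500 → β = 0.2867
  β = 0.2867: g = -0.00006, g' = -0.3452 → β = 0.2865
Converged at β = 0.2865.
Then V = β·F = 0.2865·465.3 = 133.3 mol/h and L = F − V = 332.0 mol/h.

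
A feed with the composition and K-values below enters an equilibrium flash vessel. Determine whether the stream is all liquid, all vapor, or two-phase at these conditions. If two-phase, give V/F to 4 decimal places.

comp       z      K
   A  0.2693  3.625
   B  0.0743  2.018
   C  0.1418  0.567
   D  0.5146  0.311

two-phase, V/F = 0.2410

ΣzᵢKᵢ = 1.3666; Σzᵢ/Kᵢ = 2.0159.
Both exceed 1, so a two-phase solution exists.
Rachford–Rice: g(ψ) = Σ zᵢ(Kᵢ−1)/(1+ψ(Kᵢ−1)) = 0.
Newton–Raphson from ψ = 0.5:
  ψ = 0.5000: g = -0.26345, g' = -0.9927 → ψ = 0.2346
  ψ = 0.2346: g = 0.00728, g' = -1.1414 → ψ = 0.2410
Converged at ψ = 0.2410.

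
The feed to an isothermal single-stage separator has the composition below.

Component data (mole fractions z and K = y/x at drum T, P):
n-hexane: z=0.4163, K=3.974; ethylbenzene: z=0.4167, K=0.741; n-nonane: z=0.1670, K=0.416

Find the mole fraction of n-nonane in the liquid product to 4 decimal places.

Let ψ = V/F and solve Σ zᵢ(Kᵢ−1)/(1+ψ(Kᵢ−1)) = 0.
Feasibility: ΣzᵢKᵢ = 2.0326, Σzᵢ/Kᵢ = 1.0685 — both > 1, two phases present.
Newton–Raphson from ψ = 0.5:
  ψ = 0.5000: g = 0.23609, g' = -0.7458 → ψ = 0.8165
  ψ = 0.8165: g = 0.03782, g' = -0.5663 → ψ = 0.8833
Converged at ψ = 0.8833.
Compositions from xᵢ = zᵢ/(1+ψ(Kᵢ−1)), yᵢ = Kᵢxᵢ:
  n-hexane: x = 0.1148, y = 0.4562
  ethylbenzene: x = 0.5403, y = 0.4004
  n-nonane: x = 0.3449, y = 0.1435

x_n-nonane = 0.3449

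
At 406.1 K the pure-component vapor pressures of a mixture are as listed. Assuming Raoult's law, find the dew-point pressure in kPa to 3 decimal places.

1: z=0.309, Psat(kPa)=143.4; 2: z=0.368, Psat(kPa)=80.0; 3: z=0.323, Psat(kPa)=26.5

Pdew = 52.789 kPa

At the dew point ψ → 1, so Σzᵢ/Kᵢ = 1 with Kᵢ = Pᵢˢᵃᵗ/P ⇒ 1/P = Σzᵢ/Pᵢˢᵃᵗ.
1/P = 0.309/143.4 + 0.368/80.0 + 0.323/26.5 = 0.018943 ⇒ P = 52.789 kPa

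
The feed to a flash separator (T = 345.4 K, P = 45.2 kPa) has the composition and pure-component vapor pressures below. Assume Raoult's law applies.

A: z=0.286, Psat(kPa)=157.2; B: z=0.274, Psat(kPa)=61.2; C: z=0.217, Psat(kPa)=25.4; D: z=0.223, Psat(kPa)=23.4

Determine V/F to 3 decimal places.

V/F = 0.782

Raoult's law: Kᵢ = Pᵢˢᵃᵗ/P = Pᵢˢᵃᵗ/45.2.
  K_A = 157.2/45.2 = 3.47788, K_B = 61.2/45.2 = 1.35398, K_C = 25.4/45.2 = 0.56195, K_D = 23.4/45.2 = 0.51770
Newton iteration, V/F⁰ = 0.5:
  V/F = 0.500: g = 0.1355, g' = -0.533 → V/F = 0.754
  V/F = 0.754: g = 0.0127, g' = -0.456 → V/F = 0.782
Converged at V/F = 0.782.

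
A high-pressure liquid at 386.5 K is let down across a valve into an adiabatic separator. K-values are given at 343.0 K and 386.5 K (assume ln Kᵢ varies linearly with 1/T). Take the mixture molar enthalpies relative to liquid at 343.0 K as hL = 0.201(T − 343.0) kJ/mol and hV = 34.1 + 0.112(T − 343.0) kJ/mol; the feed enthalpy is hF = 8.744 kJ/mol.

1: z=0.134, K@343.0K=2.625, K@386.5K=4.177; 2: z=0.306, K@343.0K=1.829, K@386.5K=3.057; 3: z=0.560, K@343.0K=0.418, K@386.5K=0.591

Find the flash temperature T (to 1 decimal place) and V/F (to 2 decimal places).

T = 344.5 K, V/F = 0.25

Adiabatic flash: solve Rachford–Rice at each trial T, then check hF = ψ·hV(T) + (1−ψ)·hL(T).
  T = 343.0 K: K = (2.625, 1.829, 0.418), RR gives ψ = 0.222, H_out = 7.570 kJ/mol
  T = 386.5 K: K = (4.177, 3.057, 0.591), RR gives ψ = 0.836, H_out = 34.005 kJ/mol
  T = 364.8 K: K = (3.359, 2.402, 0.502), RR gives ψ = 0.544, H_out = 21.865 kJ/mol
  T = 353.9 K: K = (2.981, 2.105, 0.460), RR gives ψ = 0.394, H_out = 15.251 kJ/mol
  T = 348.4 K: K = (2.798, 1.963, 0.438), RR gives ψ = 0.311, H_out = 11.557 kJ/mol
  T = 345.7 K: K = (2.711, 1.895, 0.428), RR gives ψ = 0.268, H_out = 9.616 kJ/mol
  T = 344.4 K: K = (2.669, 1.863, 0.423), RR gives ψ = 0.246, H_out = 8.644 kJ/mol
Linear interpolation between T = 344.4 (H_out = 8.644) and T = 345.7 (H_out = 9.616) on hF = 8.744 gives T ≈ 344.5 K, at which ψ = 0.25.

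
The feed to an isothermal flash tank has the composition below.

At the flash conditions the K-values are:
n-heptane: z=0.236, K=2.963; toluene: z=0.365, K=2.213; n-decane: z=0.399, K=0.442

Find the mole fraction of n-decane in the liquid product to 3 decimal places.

Newton–Raphson from ψ = 0.5:
  ψ = 0.500: g = 0.2006, g' = -0.679 → ψ = 0.796
  ψ = 0.796: g = 0.0058, g' = -0.679 → ψ = 0.804
Converged at ψ = 0.804.
Compositions from xᵢ = zᵢ/(1+ψ(Kᵢ−1)), yᵢ = Kᵢxᵢ:
  n-heptane: x = 0.092, y = 0.271
  toluene: x = 0.185, y = 0.409
  n-decane: x = 0.724, y = 0.320

x_n-decane = 0.724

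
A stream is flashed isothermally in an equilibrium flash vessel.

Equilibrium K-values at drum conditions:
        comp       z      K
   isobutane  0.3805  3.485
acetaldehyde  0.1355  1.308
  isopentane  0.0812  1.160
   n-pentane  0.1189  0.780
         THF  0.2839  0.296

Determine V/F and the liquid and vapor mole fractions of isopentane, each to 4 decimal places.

V/F = 0.6608, x_isopentane = 0.0734, y_isopentane = 0.0852

Material balance + equilibrium reduce to Σ zᵢ(Kᵢ−1)/(1+V/F(Kᵢ−1)) = 0.
g(0) = ΣzᵢKᵢ − 1 = 0.7742 and g(1) = 1 − Σzᵢ/Kᵢ = -0.3943, so a root lies in (0, 1).
Newton iteration, V/F⁰ = 0.45:
  V/F = 0.4500: g = 0.17358, g' = -0.8439 → V/F = 0.6557
  V/F = 0.6557: g = 0.00430, g' = -0.8437 → V/F = 0.6608
Converged at V/F = 0.6608.
Compositions from xᵢ = zᵢ/(1+V/F(Kᵢ−1)), yᵢ = Kᵢxᵢ:
  isobutane: x = 0.1440, y = 0.5019
  acetaldehyde: x = 0.1126, y = 0.1473
  isopentane: x = 0.0734, y = 0.0852
  n-pentane: x = 0.1391, y = 0.1085
  THF: x = 0.5308, y = 0.1571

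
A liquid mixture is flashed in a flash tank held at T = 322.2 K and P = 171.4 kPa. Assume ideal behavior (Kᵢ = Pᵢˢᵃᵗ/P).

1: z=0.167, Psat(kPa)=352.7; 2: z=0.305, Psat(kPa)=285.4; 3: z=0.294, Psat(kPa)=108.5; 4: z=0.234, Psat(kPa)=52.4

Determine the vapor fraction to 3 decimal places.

Raoult's law: Kᵢ = Pᵢˢᵃᵗ/P = Pᵢˢᵃᵗ/171.4.
  K_1 = 352.7/171.4 = 2.05776, K_2 = 285.4/171.4 = 1.66511, K_3 = 108.5/171.4 = 0.63302, K_4 = 52.4/171.4 = 0.30572
Let ψ = V/F and solve Σ zᵢ(Kᵢ−1)/(1+ψ(Kᵢ−1)) = 0.
Check two-phase: ΣzᵢKᵢ = 1.109 > 1 and Σzᵢ/Kᵢ = 1.494 > 1, so g(0) = 0.109 > 0 and g(1) = -0.494 < 0.
Newton–Raphson from ψ = 0.62:
  ψ = 0.620: g = -0.1746, g' = -0.550 → ψ = 0.302
  ψ = 0.302: g = -0.0243, g' = -0.432 → ψ = 0.246
Converged at ψ = 0.246.

ψ = 0.246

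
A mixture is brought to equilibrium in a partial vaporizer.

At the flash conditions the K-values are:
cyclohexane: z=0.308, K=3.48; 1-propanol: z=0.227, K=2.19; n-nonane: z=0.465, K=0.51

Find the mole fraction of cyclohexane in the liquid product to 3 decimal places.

Let ψ = V/F and solve Σ zᵢ(Kᵢ−1)/(1+ψ(Kᵢ−1)) = 0.
Check two-phase: ΣzᵢKᵢ = 1.806 > 1 and Σzᵢ/Kᵢ = 1.104 > 1, so g(0) = 0.806 > 0 and g(1) = -0.104 < 0.
Iterate (Newton) starting at ψ = 0.67:
  ψ = 0.670: g = 0.0981, g' = -0.614 → ψ = 0.830
  ψ = 0.830: g = 0.0018, g' = -0.601 → ψ = 0.833
Converged at ψ = 0.833.
Compositions from xᵢ = zᵢ/(1+ψ(Kᵢ−1)), yᵢ = Kᵢxᵢ:
  cyclohexane: x = 0.100, y = 0.350
  1-propanol: x = 0.114, y = 0.250
  n-nonane: x = 0.785, y = 0.401

x_cyclohexane = 0.100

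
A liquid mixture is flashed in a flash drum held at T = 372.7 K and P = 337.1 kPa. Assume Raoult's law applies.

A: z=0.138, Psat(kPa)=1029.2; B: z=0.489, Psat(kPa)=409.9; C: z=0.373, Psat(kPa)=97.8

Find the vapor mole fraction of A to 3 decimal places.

y_A = 0.304

Raoult's law: Kᵢ = Pᵢˢᵃᵗ/P = Pᵢˢᵃᵗ/337.1.
  K_A = 1029.2/337.1 = 3.05310, K_B = 409.9/337.1 = 1.21596, K_C = 97.8/337.1 = 0.29012
Material balance + equilibrium reduce to Σ zᵢ(Kᵢ−1)/(1+V/F(Kᵢ−1)) = 0.
g(0) = ΣzᵢKᵢ − 1 = 0.124 and g(1) = 1 − Σzᵢ/Kᵢ = -0.733, so a root lies in (0, 1).
Iterate (Newton) starting at V/F = 0.5:
  V/F = 0.500: g = -0.1754, g' = -0.612 → V/F = 0.213
  V/F = 0.213: g = -0.0141, g' = -0.563 → V/F = 0.188
  V/F = 0.188: g = 0.0001, g' = -0.574 → V/F = 0.189
Converged at V/F = 0.189.
Compositions from xᵢ = zᵢ/(1+V/F(Kᵢ−1)), yᵢ = Kᵢxᵢ:
  A: x = 0.099, y = 0.304
  B: x = 0.470, y = 0.571
  C: x = 0.431, y = 0.125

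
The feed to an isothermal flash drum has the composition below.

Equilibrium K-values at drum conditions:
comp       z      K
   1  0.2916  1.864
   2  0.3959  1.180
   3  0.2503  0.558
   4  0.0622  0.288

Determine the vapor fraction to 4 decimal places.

Let ψ = V/F and solve Σ zᵢ(Kᵢ−1)/(1+ψ(Kᵢ−1)) = 0.
g(0) = ΣzᵢKᵢ − 1 = 0.1683 and g(1) = 1 − Σzᵢ/Kᵢ = -0.1565, so a root lies in (0, 1).
Newton iteration, ψ⁰ = 0.5:
  ψ = 0.5000: g = 0.03053, g' = -0.2736 → ψ = 0.6116
  ψ = 0.6116: g = -0.00103, g' = -0.2944 → ψ = 0.6081
Converged at ψ = 0.6081.

ψ = 0.6081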